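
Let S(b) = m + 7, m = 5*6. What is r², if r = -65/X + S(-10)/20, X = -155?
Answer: 1979649/384400 ≈ 5.1500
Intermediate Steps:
m = 30
S(b) = 37 (S(b) = 30 + 7 = 37)
r = 1407/620 (r = -65/(-155) + 37/20 = -65*(-1/155) + 37*(1/20) = 13/31 + 37/20 = 1407/620 ≈ 2.2694)
r² = (1407/620)² = 1979649/384400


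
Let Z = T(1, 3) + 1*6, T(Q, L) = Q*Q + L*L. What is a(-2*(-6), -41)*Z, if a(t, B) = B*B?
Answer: 26896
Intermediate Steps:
T(Q, L) = L² + Q² (T(Q, L) = Q² + L² = L² + Q²)
a(t, B) = B²
Z = 16 (Z = (3² + 1²) + 1*6 = (9 + 1) + 6 = 10 + 6 = 16)
a(-2*(-6), -41)*Z = (-41)²*16 = 1681*16 = 26896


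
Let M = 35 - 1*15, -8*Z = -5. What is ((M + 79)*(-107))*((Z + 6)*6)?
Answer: -1684287/4 ≈ -4.2107e+5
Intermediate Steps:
Z = 5/8 (Z = -⅛*(-5) = 5/8 ≈ 0.62500)
M = 20 (M = 35 - 15 = 20)
((M + 79)*(-107))*((Z + 6)*6) = ((20 + 79)*(-107))*((5/8 + 6)*6) = (99*(-107))*((53/8)*6) = -10593*159/4 = -1684287/4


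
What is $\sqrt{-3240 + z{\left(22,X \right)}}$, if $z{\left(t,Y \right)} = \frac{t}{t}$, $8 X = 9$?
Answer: $i \sqrt{3239} \approx 56.912 i$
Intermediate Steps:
$X = \frac{9}{8}$ ($X = \frac{1}{8} \cdot 9 = \frac{9}{8} \approx 1.125$)
$z{\left(t,Y \right)} = 1$
$\sqrt{-3240 + z{\left(22,X \right)}} = \sqrt{-3240 + 1} = \sqrt{-3239} = i \sqrt{3239}$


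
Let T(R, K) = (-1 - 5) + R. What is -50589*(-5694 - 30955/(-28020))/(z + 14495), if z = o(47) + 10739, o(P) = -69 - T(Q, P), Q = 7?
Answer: 179326678685/15668784 ≈ 11445.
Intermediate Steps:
T(R, K) = -6 + R
o(P) = -70 (o(P) = -69 - (-6 + 7) = -69 - 1*1 = -69 - 1 = -70)
z = 10669 (z = -70 + 10739 = 10669)
-50589*(-5694 - 30955/(-28020))/(z + 14495) = -50589*(-5694 - 30955/(-28020))/(10669 + 14495) = -50589/(25164/(-5694 - 30955*(-1/28020))) = -50589/(25164/(-5694 + 6191/5604)) = -50589/(25164/(-31902985/5604)) = -50589/(25164*(-5604/31902985)) = -50589/(-141019056/31902985) = -50589*(-31902985/141019056) = 179326678685/15668784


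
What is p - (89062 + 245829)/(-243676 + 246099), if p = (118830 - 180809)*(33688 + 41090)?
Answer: -11229795233917/2423 ≈ -4.6347e+9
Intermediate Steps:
p = -4634665662 (p = -61979*74778 = -4634665662)
p - (89062 + 245829)/(-243676 + 246099) = -4634665662 - (89062 + 245829)/(-243676 + 246099) = -4634665662 - 334891/2423 = -11229795233917/2423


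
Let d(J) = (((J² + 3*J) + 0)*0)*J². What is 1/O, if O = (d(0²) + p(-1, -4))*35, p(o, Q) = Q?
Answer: -1/140 ≈ -0.0071429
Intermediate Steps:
d(J) = 0 (d(J) = ((J² + 3*J)*0)*J² = 0*J² = 0)
O = -140 (O = (0 - 4)*35 = -4*35 = -140)
1/O = 1/(-140) = -1/140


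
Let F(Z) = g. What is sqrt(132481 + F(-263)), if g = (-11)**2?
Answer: sqrt(132602) ≈ 364.15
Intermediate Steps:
g = 121
F(Z) = 121
sqrt(132481 + F(-263)) = sqrt(132481 + 121) = sqrt(132602)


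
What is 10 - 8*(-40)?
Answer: 330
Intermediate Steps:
10 - 8*(-40) = 10 + 320 = 330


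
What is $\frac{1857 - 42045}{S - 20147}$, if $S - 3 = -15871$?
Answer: $\frac{13396}{12005} \approx 1.1159$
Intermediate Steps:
$S = -15868$ ($S = 3 - 15871 = -15868$)
$\frac{1857 - 42045}{S - 20147} = \frac{1857 - 42045}{-15868 - 20147} = - \frac{40188}{-36015} = \left(-40188\right) \left(- \frac{1}{36015}\right) = \frac{13396}{12005}$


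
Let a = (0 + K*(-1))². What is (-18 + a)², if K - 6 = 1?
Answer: 961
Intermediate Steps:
K = 7 (K = 6 + 1 = 7)
a = 49 (a = (0 + 7*(-1))² = (0 - 7)² = (-7)² = 49)
(-18 + a)² = (-18 + 49)² = 31² = 961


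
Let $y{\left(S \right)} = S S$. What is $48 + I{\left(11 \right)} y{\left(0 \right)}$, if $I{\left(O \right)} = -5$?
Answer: $48$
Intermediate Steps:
$y{\left(S \right)} = S^{2}$
$48 + I{\left(11 \right)} y{\left(0 \right)} = 48 - 5 \cdot 0^{2} = 48 - 0 = 48 + 0 = 48$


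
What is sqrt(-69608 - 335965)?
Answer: 7*I*sqrt(8277) ≈ 636.85*I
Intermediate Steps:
sqrt(-69608 - 335965) = sqrt(-405573) = 7*I*sqrt(8277)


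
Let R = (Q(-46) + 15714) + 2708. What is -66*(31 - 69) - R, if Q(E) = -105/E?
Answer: -732149/46 ≈ -15916.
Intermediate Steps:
R = 847517/46 (R = (-105/(-46) + 15714) + 2708 = (-105*(-1/46) + 15714) + 2708 = (105/46 + 15714) + 2708 = 722949/46 + 2708 = 847517/46 ≈ 18424.)
-66*(31 - 69) - R = -66*(31 - 69) - 1*847517/46 = -66*(-38) - 847517/46 = 2508 - 847517/46 = -732149/46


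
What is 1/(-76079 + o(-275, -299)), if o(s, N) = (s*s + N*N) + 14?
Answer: 1/88961 ≈ 1.1241e-5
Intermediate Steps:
o(s, N) = 14 + N² + s² (o(s, N) = (s² + N²) + 14 = (N² + s²) + 14 = 14 + N² + s²)
1/(-76079 + o(-275, -299)) = 1/(-76079 + (14 + (-299)² + (-275)²)) = 1/(-76079 + (14 + 89401 + 75625)) = 1/(-76079 + 165040) = 1/88961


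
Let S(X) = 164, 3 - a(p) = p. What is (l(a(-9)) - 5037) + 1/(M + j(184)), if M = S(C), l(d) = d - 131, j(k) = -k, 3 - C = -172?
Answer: -103121/20 ≈ -5156.0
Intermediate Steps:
C = 175 (C = 3 - 1*(-172) = 3 + 172 = 175)
a(p) = 3 - p
l(d) = -131 + d
M = 164
(l(a(-9)) - 5037) + 1/(M + j(184)) = ((-131 + (3 - 1*(-9))) - 5037) + 1/(164 - 1*184) = ((-131 + (3 + 9)) - 5037) + 1/(164 - 184) = ((-131 + 12) - 5037) + 1/(-20) = (-119 - 5037) - 1/20 = -5156 - 1/20 = -103121/20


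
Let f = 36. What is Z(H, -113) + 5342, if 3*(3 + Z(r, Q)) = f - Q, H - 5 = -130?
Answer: 16166/3 ≈ 5388.7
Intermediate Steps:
H = -125 (H = 5 - 130 = -125)
Z(r, Q) = 9 - Q/3 (Z(r, Q) = -3 + (36 - Q)/3 = -3 + (12 - Q/3) = 9 - Q/3)
Z(H, -113) + 5342 = (9 - ⅓*(-113)) + 5342 = (9 + 113/3) + 5342 = 140/3 + 5342 = 16166/3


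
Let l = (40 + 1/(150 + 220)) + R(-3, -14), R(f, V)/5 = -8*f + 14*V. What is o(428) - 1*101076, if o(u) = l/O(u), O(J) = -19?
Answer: -710260881/7030 ≈ -1.0103e+5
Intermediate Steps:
R(f, V) = -40*f + 70*V (R(f, V) = 5*(-8*f + 14*V) = -40*f + 70*V)
l = -303399/370 (l = (40 + 1/(150 + 220)) + (-40*(-3) + 70*(-14)) = (40 + 1/370) + (120 - 980) = (40 + 1/370) - 860 = 14801/370 - 860 = -303399/370 ≈ -820.00)
o(u) = 303399/7030 (o(u) = -303399/370/(-19) = -303399/370*(-1/19) = 303399/7030)
o(428) - 1*101076 = 303399/7030 - 1*101076 = 303399/7030 - 101076 = -710260881/7030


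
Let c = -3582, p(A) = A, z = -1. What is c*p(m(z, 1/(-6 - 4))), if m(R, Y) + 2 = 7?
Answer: -17910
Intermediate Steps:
m(R, Y) = 5 (m(R, Y) = -2 + 7 = 5)
c*p(m(z, 1/(-6 - 4))) = -3582*5 = -17910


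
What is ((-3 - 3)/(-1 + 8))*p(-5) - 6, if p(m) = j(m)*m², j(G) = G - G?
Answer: -6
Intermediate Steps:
j(G) = 0
p(m) = 0 (p(m) = 0*m² = 0)
((-3 - 3)/(-1 + 8))*p(-5) - 6 = ((-3 - 3)/(-1 + 8))*0 - 6 = -6/7*0 - 6 = 0 - 6 = -6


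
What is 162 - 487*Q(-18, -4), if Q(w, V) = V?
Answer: 2110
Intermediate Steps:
162 - 487*Q(-18, -4) = 162 - 487*(-4) = 162 + 1948 = 2110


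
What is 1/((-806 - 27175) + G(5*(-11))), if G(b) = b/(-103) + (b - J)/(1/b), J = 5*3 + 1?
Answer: -103/2479773 ≈ -4.1536e-5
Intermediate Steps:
J = 16 (J = 15 + 1 = 16)
G(b) = -b/103 + b*(-16 + b) (G(b) = b/(-103) + (b - 1*16)/(1/b) = b*(-1/103) + (b - 16)*b = -b/103 + (-16 + b)*b = -b/103 + b*(-16 + b))
1/((-806 - 27175) + G(5*(-11))) = 1/((-806 - 27175) + (5*(-11))*(-1649 + 103*(5*(-11)))/103) = 1/(-27981 + (1/103)*(-55)*(-1649 + 103*(-55))) = 1/(-27981 + (1/103)*(-55)*(-1649 - 5665)) = 1/(-27981 + (1/103)*(-55)*(-7314)) = 1/(-27981 + 402270/103) = 1/(-2479773/103) = -103/2479773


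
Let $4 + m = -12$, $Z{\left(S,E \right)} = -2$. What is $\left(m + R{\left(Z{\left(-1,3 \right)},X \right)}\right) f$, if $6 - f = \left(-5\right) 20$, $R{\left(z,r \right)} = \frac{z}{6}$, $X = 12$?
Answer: $- \frac{5194}{3} \approx -1731.3$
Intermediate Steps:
$m = -16$ ($m = -4 - 12 = -16$)
$R{\left(z,r \right)} = \frac{z}{6}$ ($R{\left(z,r \right)} = z \frac{1}{6} = \frac{z}{6}$)
$f = 106$ ($f = 6 - \left(-5\right) 20 = 6 - -100 = 6 + 100 = 106$)
$\left(m + R{\left(Z{\left(-1,3 \right)},X \right)}\right) f = \left(-16 + \frac{1}{6} \left(-2\right)\right) 106 = \left(-16 - \frac{1}{3}\right) 106 = \left(- \frac{49}{3}\right) 106 = - \frac{5194}{3}$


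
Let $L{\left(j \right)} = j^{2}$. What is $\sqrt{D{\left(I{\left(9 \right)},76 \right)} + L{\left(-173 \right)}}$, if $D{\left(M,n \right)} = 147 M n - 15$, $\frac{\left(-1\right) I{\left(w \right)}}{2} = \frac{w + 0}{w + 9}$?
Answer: $\sqrt{18742} \approx 136.9$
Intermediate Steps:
$I{\left(w \right)} = - \frac{2 w}{9 + w}$ ($I{\left(w \right)} = - 2 \frac{w + 0}{w + 9} = - 2 \frac{w}{9 + w} = - \frac{2 w}{9 + w}$)
$D{\left(M,n \right)} = -15 + 147 M n$ ($D{\left(M,n \right)} = 147 M n - 15 = -15 + 147 M n$)
$\sqrt{D{\left(I{\left(9 \right)},76 \right)} + L{\left(-173 \right)}} = \sqrt{\left(-15 + 147 \left(\left(-2\right) 9 \frac{1}{9 + 9}\right) 76\right) + \left(-173\right)^{2}} = \sqrt{\left(-15 + 147 \left(\left(-2\right) 9 \cdot \frac{1}{18}\right) 76\right) + 29929} = \sqrt{\left(-15 + 147 \left(-1\right) 76\right) + 29929} = \sqrt{\left(-15 - 11172\right) + 29929} = \sqrt{-11187 + 29929} = \sqrt{18742}$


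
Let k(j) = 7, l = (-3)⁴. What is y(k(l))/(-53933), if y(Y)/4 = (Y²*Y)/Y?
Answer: -196/53933 ≈ -0.0036341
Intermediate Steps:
l = 81
y(Y) = 4*Y² (y(Y) = 4*((Y²*Y)/Y) = 4*(Y³/Y) = 4*Y²)
y(k(l))/(-53933) = (4*7²)/(-53933) = (4*49)*(-1/53933) = 196*(-1/53933) = -196/53933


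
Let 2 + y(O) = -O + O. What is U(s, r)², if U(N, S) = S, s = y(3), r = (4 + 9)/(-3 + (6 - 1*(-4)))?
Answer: 169/49 ≈ 3.4490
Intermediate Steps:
r = 13/7 (r = 13/(-3 + (6 + 4)) = 13/(-3 + 10) = 13/7 ≈ 1.8571)
y(O) = -2 (y(O) = -2 + (-O + O) = -2 + 0 = -2)
s = -2
U(s, r)² = (13/7)² = 169/49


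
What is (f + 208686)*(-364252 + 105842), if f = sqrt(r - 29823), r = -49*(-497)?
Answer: -53926549260 - 258410*I*sqrt(5470) ≈ -5.3927e+10 - 1.9112e+7*I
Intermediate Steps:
r = 24353
f = I*sqrt(5470) (f = sqrt(24353 - 29823) = sqrt(-5470) = I*sqrt(5470) ≈ 73.959*I)
(f + 208686)*(-364252 + 105842) = (I*sqrt(5470) + 208686)*(-364252 + 105842) = (208686 + I*sqrt(5470))*(-258410) = -53926549260 - 258410*I*sqrt(5470)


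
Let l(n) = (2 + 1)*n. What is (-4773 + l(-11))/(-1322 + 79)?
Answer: 4806/1243 ≈ 3.8665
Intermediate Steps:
l(n) = 3*n
(-4773 + l(-11))/(-1322 + 79) = (-4773 + 3*(-11))/(-1322 + 79) = (-4773 - 33)/(-1243) = -4806*(-1/1243) = 4806/1243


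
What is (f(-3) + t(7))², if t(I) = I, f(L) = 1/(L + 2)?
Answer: 36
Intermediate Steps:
f(L) = 1/(2 + L)
(f(-3) + t(7))² = (1/(2 - 3) + 7)² = (1/(-1) + 7)² = (-1 + 7)² = 6² = 36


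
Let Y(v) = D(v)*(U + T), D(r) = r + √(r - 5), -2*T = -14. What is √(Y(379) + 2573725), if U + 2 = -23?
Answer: √(2566903 - 18*√374) ≈ 1602.0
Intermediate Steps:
U = -25 (U = -2 - 23 = -25)
T = 7 (T = -½*(-14) = 7)
D(r) = r + √(-5 + r)
Y(v) = -18*v - 18*√(-5 + v) (Y(v) = (v + √(-5 + v))*(-25 + 7) = (v + √(-5 + v))*(-18) = -18*v - 18*√(-5 + v))
√(Y(379) + 2573725) = √((-18*379 - 18*√(-5 + 379)) + 2573725) = √((-6822 - 18*√374) + 2573725) = √(2566903 - 18*√374)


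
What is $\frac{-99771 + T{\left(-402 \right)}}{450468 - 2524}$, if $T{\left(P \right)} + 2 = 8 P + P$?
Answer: $- \frac{103391}{447944} \approx -0.23081$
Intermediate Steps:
$T{\left(P \right)} = -2 + 9 P$ ($T{\left(P \right)} = -2 + \left(8 P + P\right) = -2 + 9 P$)
$\frac{-99771 + T{\left(-402 \right)}}{450468 - 2524} = \frac{-99771 + \left(-2 + 9 \left(-402\right)\right)}{450468 - 2524} = \frac{-99771 - 3620}{450468 + \left(-148091 + 145567\right)} = \frac{-99771 - 3620}{450468 - 2524} = - \frac{103391}{447944}$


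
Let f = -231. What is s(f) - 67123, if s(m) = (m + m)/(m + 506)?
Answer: -1678117/25 ≈ -67125.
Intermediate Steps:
s(m) = 2*m/(506 + m) (s(m) = (2*m)/(506 + m) = 2*m/(506 + m))
s(f) - 67123 = 2*(-231)/(506 - 231) - 67123 = 2*(-231)/275 - 67123 = 2*(-231)*(1/275) - 67123 = -42/25 - 67123 = -1678117/25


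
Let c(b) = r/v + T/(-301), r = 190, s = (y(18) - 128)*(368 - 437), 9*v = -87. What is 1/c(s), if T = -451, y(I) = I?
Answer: -8729/158491 ≈ -0.055076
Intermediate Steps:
v = -29/3 (v = (1/9)*(-87) = -29/3 ≈ -9.6667)
s = 7590 (s = (18 - 128)*(368 - 437) = -110*(-69) = 7590)
c(b) = -158491/8729 (c(b) = 190/(-29/3) - 451/(-301) = 190*(-3/29) - 451*(-1/301) = -570/29 + 451/301 = -158491/8729)
1/c(s) = 1/(-158491/8729) = -8729/158491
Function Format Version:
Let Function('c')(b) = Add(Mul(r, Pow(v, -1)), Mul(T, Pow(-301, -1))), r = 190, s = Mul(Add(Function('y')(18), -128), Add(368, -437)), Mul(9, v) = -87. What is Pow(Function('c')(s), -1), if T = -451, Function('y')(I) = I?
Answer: Rational(-8729, 158491) ≈ -0.055076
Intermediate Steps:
v = Rational(-29, 3) (v = Mul(Rational(1, 9), -87) = Rational(-29, 3) ≈ -9.6667)
s = 7590 (s = Mul(Add(18, -128), Add(368, -437)) = Mul(-110, -69) = 7590)
Function('c')(b) = Rational(-158491, 8729) (Function('c')(b) = Add(Mul(190, Pow(Rational(-29, 3), -1)), Mul(-451, Pow(-301, -1))) = Add(Mul(190, Rational(-3, 29)), Mul(-451, Rational(-1, 301))) = Add(Rational(-570, 29), Rational(451, 301)) = Rational(-158491, 8729))
Pow(Function('c')(s), -1) = Pow(Rational(-158491, 8729), -1) = Rational(-8729, 158491)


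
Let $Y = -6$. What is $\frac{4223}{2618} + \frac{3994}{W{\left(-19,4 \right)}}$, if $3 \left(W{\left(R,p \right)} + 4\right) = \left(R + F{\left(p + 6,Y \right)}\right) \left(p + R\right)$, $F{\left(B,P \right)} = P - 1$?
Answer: $\frac{784885}{23562} \approx 33.311$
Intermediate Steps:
$F{\left(B,P \right)} = -1 + P$
$W{\left(R,p \right)} = -4 + \frac{\left(-7 + R\right) \left(R + p\right)}{3}$ ($W{\left(R,p \right)} = -4 + \frac{\left(R - 7\right) \left(p + R\right)}{3} = -4 + \frac{\left(R - 7\right) \left(R + p\right)}{3} = -4 + \frac{\left(-7 + R\right) \left(R + p\right)}{3}$)
$\frac{4223}{2618} + \frac{3994}{W{\left(-19,4 \right)}} = \frac{4223}{2618} + \frac{3994}{-4 - - \frac{133}{3} - \frac{28}{3} + \frac{\left(-19\right)^{2}}{3} + \frac{1}{3} \left(-19\right) 4} = 4223 \cdot \frac{1}{2618} + \frac{3994}{-4 + \frac{133}{3} - \frac{28}{3} + \frac{1}{3} \cdot 361 - \frac{76}{3}} = \frac{4223}{2618} + \frac{3994}{-4 + \frac{133}{3} - \frac{28}{3} + \frac{361}{3} - \frac{76}{3}} = \frac{4223}{2618} + \frac{3994}{126} = \frac{4223}{2618} + 3994 \cdot \frac{1}{126} = \frac{4223}{2618} + \frac{1997}{63} = \frac{784885}{23562}$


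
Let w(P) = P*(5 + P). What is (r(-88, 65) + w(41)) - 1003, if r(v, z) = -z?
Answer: 818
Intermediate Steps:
(r(-88, 65) + w(41)) - 1003 = (-1*65 + 41*(5 + 41)) - 1003 = (-65 + 41*46) - 1003 = (-65 + 1886) - 1003 = 1821 - 1003 = 818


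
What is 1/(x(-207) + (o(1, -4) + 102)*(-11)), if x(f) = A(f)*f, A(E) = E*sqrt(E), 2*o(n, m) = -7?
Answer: -4334/1520243167117 - 514188*I*sqrt(23)/1520243167117 ≈ -2.8509e-9 - 1.6221e-6*I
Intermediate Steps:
o(n, m) = -7/2 (o(n, m) = (1/2)*(-7) = -7/2)
A(E) = E**(3/2)
x(f) = f**(5/2) (x(f) = f**(3/2)*f = f**(5/2))
1/(x(-207) + (o(1, -4) + 102)*(-11)) = 1/((-207)**(5/2) + (-7/2 + 102)*(-11)) = 1/(128547*I*sqrt(23) + (197/2)*(-11)) = 1/(128547*I*sqrt(23) - 2167/2) = 1/(-2167/2 + 128547*I*sqrt(23))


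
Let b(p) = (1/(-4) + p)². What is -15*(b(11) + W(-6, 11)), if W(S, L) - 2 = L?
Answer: -30855/16 ≈ -1928.4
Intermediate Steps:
b(p) = (-¼ + p)²
W(S, L) = 2 + L
-15*(b(11) + W(-6, 11)) = -15*((-1 + 4*11)²/16 + (2 + 11)) = -15*((-1 + 44)²/16 + 13) = -15*((1/16)*43² + 13) = -15*((1/16)*1849 + 13) = -15*(1849/16 + 13) = -15*2057/16 = -30855/16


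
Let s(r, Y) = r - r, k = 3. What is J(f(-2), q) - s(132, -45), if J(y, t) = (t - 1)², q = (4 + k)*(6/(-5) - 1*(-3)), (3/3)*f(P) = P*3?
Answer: 3364/25 ≈ 134.56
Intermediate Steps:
s(r, Y) = 0
f(P) = 3*P (f(P) = P*3 = 3*P)
q = 63/5 (q = (4 + 3)*(6/(-5) - 1*(-3)) = 7*(6*(-⅕) + 3) = 7*(-6/5 + 3) = 7*(9/5) = 63/5 ≈ 12.600)
J(y, t) = (-1 + t)²
J(f(-2), q) - s(132, -45) = (-1 + 63/5)² - 1*0 = (58/5)² + 0 = 3364/25 + 0 = 3364/25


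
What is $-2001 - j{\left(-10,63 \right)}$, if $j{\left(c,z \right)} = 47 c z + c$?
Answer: $27619$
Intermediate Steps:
$j{\left(c,z \right)} = c + 47 c z$ ($j{\left(c,z \right)} = 47 c z + c = c + 47 c z$)
$-2001 - j{\left(-10,63 \right)} = -2001 - - 10 \left(1 + 47 \cdot 63\right) = -2001 - - 10 \left(1 + 2961\right) = -2001 - \left(-10\right) 2962 = -2001 - -29620 = -2001 + 29620 = 27619$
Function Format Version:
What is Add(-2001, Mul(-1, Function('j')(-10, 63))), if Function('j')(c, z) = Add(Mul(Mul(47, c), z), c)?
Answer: 27619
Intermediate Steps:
Function('j')(c, z) = Add(c, Mul(47, c, z)) (Function('j')(c, z) = Add(Mul(47, c, z), c) = Add(c, Mul(47, c, z)))
Add(-2001, Mul(-1, Function('j')(-10, 63))) = Add(-2001, Mul(-1, Mul(-10, Add(1, Mul(47, 63))))) = Add(-2001, Mul(-1, Mul(-10, Add(1, 2961)))) = Add(-2001, Mul(-1, Mul(-10, 2962))) = Add(-2001, Mul(-1, -29620)) = Add(-2001, 29620) = 27619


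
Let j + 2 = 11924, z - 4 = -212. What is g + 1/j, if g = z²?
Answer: 515793409/11922 ≈ 43264.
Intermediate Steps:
z = -208 (z = 4 - 212 = -208)
j = 11922 (j = -2 + 11924 = 11922)
g = 43264 (g = (-208)² = 43264)
g + 1/j = 43264 + 1/11922 = 515793409/11922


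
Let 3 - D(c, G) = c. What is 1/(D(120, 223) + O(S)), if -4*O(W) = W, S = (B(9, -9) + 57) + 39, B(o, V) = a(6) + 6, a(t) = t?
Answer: -1/144 ≈ -0.0069444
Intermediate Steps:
D(c, G) = 3 - c
B(o, V) = 12 (B(o, V) = 6 + 6 = 12)
S = 108 (S = (12 + 57) + 39 = 69 + 39 = 108)
O(W) = -W/4
1/(D(120, 223) + O(S)) = 1/((3 - 1*120) - 1/4*108) = 1/((3 - 120) - 27) = 1/(-117 - 27) = 1/(-144) = -1/144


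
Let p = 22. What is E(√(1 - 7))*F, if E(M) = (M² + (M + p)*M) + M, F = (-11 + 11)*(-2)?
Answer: 0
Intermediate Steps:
F = 0 (F = 0*(-2) = 0)
E(M) = M + M² + M*(22 + M) (E(M) = (M² + (M + 22)*M) + M = (M² + (22 + M)*M) + M = (M² + M*(22 + M)) + M = M + M² + M*(22 + M))
E(√(1 - 7))*F = (√(1 - 7)*(23 + 2*√(1 - 7)))*0 = (√(-6)*(23 + 2*√(-6)))*0 = ((I*√6)*(23 + 2*(I*√6)))*0 = ((I*√6)*(23 + 2*I*√6))*0 = (I*√6*(23 + 2*I*√6))*0 = 0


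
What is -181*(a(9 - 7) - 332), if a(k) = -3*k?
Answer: 61178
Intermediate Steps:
-181*(a(9 - 7) - 332) = -181*(-3*(9 - 7) - 332) = -181*(-3*2 - 332) = -181*(-6 - 332) = -181*(-338) = 61178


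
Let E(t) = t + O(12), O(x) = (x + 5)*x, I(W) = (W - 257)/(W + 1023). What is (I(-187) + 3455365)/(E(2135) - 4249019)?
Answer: -361085587/443778060 ≈ -0.81366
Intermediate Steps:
I(W) = (-257 + W)/(1023 + W)
O(x) = x*(5 + x) (O(x) = (5 + x)*x = x*(5 + x))
E(t) = 204 + t (E(t) = t + 12*(5 + 12) = t + 12*17 = t + 204 = 204 + t)
(I(-187) + 3455365)/(E(2135) - 4249019) = ((-257 - 187)/(1023 - 187) + 3455365)/((204 + 2135) - 4249019) = (-444/836 + 3455365)/(2339 - 4249019) = ((1/836)*(-444) + 3455365)/(-4246680) = (-111/209 + 3455365)*(-1/4246680) = (722171174/209)*(-1/4246680) = -361085587/443778060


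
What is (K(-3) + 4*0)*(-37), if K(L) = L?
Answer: 111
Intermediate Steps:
(K(-3) + 4*0)*(-37) = (-3 + 4*0)*(-37) = (-3 + 0)*(-37) = -3*(-37) = 111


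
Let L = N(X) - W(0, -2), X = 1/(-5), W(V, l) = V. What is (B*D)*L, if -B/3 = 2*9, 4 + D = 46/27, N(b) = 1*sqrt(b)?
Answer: 124*I*sqrt(5)/5 ≈ 55.454*I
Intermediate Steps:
X = -1/5 ≈ -0.20000
N(b) = sqrt(b)
D = -62/27 (D = -4 + 46/27 = -62/27 ≈ -2.2963)
B = -54 (B = -6*9 = -3*18 = -54)
L = I*sqrt(5)/5 (L = sqrt(-1/5) - 1*0 = I*sqrt(5)/5 + 0 = I*sqrt(5)/5 ≈ 0.44721*I)
(B*D)*L = (-54*(-62/27))*(I*sqrt(5)/5) = 124*(I*sqrt(5)/5) = 124*I*sqrt(5)/5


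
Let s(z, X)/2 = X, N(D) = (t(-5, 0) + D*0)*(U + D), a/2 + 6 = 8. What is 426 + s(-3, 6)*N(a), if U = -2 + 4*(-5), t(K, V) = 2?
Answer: -6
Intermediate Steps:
U = -22 (U = -2 - 20 = -22)
a = 4 (a = -12 + 2*8 = -12 + 16 = 4)
N(D) = -44 + 2*D (N(D) = (2 + D*0)*(-22 + D) = (2 + 0)*(-22 + D) = 2*(-22 + D) = -44 + 2*D)
s(z, X) = 2*X
426 + s(-3, 6)*N(a) = 426 + (2*6)*(-44 + 2*4) = 426 + 12*(-44 + 8) = 426 + 12*(-36) = 426 - 432 = -6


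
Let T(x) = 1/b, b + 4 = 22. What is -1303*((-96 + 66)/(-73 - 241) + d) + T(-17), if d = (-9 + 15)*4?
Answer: -88726325/2826 ≈ -31396.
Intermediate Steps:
b = 18 (b = -4 + 22 = 18)
T(x) = 1/18
d = 24 (d = 6*4 = 24)
-1303*((-96 + 66)/(-73 - 241) + d) + T(-17) = -1303*((-96 + 66)/(-73 - 241) + 24) + 1/18 = -1303*(-30/(-314) + 24) + 1/18 = -1303*(-30*(-1/314) + 24) + 1/18 = -1303*(15/157 + 24) + 1/18 = -1303*3783/157 + 1/18 = -4929249/157 + 1/18 = -88726325/2826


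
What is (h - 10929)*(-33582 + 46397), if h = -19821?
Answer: -394061250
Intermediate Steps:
(h - 10929)*(-33582 + 46397) = (-19821 - 10929)*(-33582 + 46397) = -30750*12815 = -394061250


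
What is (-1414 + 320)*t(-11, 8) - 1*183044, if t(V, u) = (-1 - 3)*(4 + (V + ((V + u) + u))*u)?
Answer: -375588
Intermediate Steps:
t(V, u) = -16 - 4*u*(2*V + 2*u) (t(V, u) = -4*(4 + (V + (V + 2*u))*u) = -4*(4 + (2*V + 2*u)*u) = -4*(4 + u*(2*V + 2*u)) = -16 - 4*u*(2*V + 2*u))
(-1414 + 320)*t(-11, 8) - 1*183044 = (-1414 + 320)*(-16 - 8*8² - 8*(-11)*8) - 1*183044 = -1094*(-16 - 8*64 + 704) - 183044 = -1094*(-16 - 512 + 704) - 183044 = -1094*176 - 183044 = -192544 - 183044 = -375588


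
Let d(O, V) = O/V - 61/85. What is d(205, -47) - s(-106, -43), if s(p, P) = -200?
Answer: 778708/3995 ≈ 194.92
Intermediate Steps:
d(O, V) = -61/85 + O/V (d(O, V) = O/V - 61*1/85 = O/V - 61/85 = -61/85 + O/V)
d(205, -47) - s(-106, -43) = (-61/85 + 205/(-47)) - 1*(-200) = (-61/85 + 205*(-1/47)) + 200 = (-61/85 - 205/47) + 200 = -20292/3995 + 200 = 778708/3995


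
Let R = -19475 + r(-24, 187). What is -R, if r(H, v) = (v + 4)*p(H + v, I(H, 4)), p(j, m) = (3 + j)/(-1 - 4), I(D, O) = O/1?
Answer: 129081/5 ≈ 25816.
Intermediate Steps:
I(D, O) = O (I(D, O) = O*1 = O)
p(j, m) = -⅗ - j/5 (p(j, m) = (3 + j)/(-5) = (3 + j)*(-⅕) = -⅗ - j/5)
r(H, v) = (4 + v)*(-⅗ - H/5 - v/5) (r(H, v) = (v + 4)*(-⅗ - (H + v)/5) = (4 + v)*(-⅗ + (-H/5 - v/5)) = (4 + v)*(-⅗ - H/5 - v/5))
R = -129081/5 (R = -19475 - (4 + 187)*(3 - 24 + 187)/5 = -19475 - ⅕*191*166 = -19475 - 31706/5 = -129081/5 ≈ -25816.)
-R = -1*(-129081/5) = 129081/5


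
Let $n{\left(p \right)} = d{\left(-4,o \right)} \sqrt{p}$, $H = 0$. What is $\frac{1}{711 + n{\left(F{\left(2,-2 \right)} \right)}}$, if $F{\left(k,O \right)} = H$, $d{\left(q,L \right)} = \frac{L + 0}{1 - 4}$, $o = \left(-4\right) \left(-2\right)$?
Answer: $\frac{1}{711} \approx 0.0014065$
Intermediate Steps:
$o = 8$
$d{\left(q,L \right)} = - \frac{L}{3}$ ($d{\left(q,L \right)} = \frac{L}{-3} = L \left(- \frac{1}{3}\right) = - \frac{L}{3}$)
$F{\left(k,O \right)} = 0$
$n{\left(p \right)} = - \frac{8 \sqrt{p}}{3}$ ($n{\left(p \right)} = \left(- \frac{1}{3}\right) 8 \sqrt{p} = - \frac{8 \sqrt{p}}{3}$)
$\frac{1}{711 + n{\left(F{\left(2,-2 \right)} \right)}} = \frac{1}{711 - \frac{8 \sqrt{0}}{3}} = \frac{1}{711 - 0} = \frac{1}{711 + 0} = \frac{1}{711}$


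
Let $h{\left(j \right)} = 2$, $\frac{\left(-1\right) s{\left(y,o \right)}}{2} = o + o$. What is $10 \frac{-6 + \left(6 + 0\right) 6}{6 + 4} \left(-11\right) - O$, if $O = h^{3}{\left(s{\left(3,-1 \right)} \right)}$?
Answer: $-338$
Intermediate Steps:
$s{\left(y,o \right)} = - 4 o$ ($s{\left(y,o \right)} = - 2 \left(o + o\right) = - 2 \cdot 2 o = - 4 o$)
$O = 8$ ($O = 2^{3} = 8$)
$10 \frac{-6 + \left(6 + 0\right) 6}{6 + 4} \left(-11\right) - O = 10 \frac{-6 + \left(6 + 0\right) 6}{6 + 4} \left(-11\right) - 8 = 10 \frac{-6 + 6 \cdot 6}{10} \left(-11\right) - 8 = 10 \left(-6 + 36\right) \frac{1}{10} \left(-11\right) - 8 = 10 \cdot 30 \cdot \frac{1}{10} \left(-11\right) - 8 = 10 \cdot 3 \left(-11\right) - 8 = 30 \left(-11\right) - 8 = -330 - 8 = -338$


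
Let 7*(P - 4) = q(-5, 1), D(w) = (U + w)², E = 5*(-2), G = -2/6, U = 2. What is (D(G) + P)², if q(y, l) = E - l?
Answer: 107584/3969 ≈ 27.106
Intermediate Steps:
G = -⅓ (G = -2*⅙ = -⅓ ≈ -0.33333)
E = -10
D(w) = (2 + w)²
q(y, l) = -10 - l
P = 17/7 (P = 4 + (-10 - 1*1)/7 = 4 + (-10 - 1)/7 = 4 + (⅐)*(-11) = 4 - 11/7 = 17/7 ≈ 2.4286)
(D(G) + P)² = ((2 - ⅓)² + 17/7)² = ((5/3)² + 17/7)² = (25/9 + 17/7)² = (328/63)² = 107584/3969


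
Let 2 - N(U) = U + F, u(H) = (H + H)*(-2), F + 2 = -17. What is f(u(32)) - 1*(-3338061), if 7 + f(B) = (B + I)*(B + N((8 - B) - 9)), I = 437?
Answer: 3265748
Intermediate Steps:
F = -19 (F = -2 - 17 = -19)
u(H) = -4*H (u(H) = (2*H)*(-2) = -4*H)
N(U) = 21 - U (N(U) = 2 - (U - 19) = 2 - (-19 + U) = 2 + (19 - U) = 21 - U)
f(B) = -7 + (22 + 2*B)*(437 + B) (f(B) = -7 + (B + 437)*(B + (21 - ((8 - B) - 9))) = -7 + (437 + B)*(B + (21 - (-1 - B))) = -7 + (437 + B)*(B + (21 + (1 + B))) = -7 + (437 + B)*(B + (22 + B)) = -7 + (437 + B)*(22 + 2*B) = -7 + (22 + 2*B)*(437 + B))
f(u(32)) - 1*(-3338061) = (9607 + 2*(-4*32)**2 + 896*(-4*32)) - 1*(-3338061) = (9607 + 2*(-128)**2 + 896*(-128)) + 3338061 = (9607 + 2*16384 - 114688) + 3338061 = (9607 + 32768 - 114688) + 3338061 = -72313 + 3338061 = 3265748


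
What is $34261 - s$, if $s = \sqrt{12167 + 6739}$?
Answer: $34261 - \sqrt{18906} \approx 34124.0$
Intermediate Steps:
$s = \sqrt{18906} \approx 137.5$
$34261 - s = 34261 - \sqrt{18906}$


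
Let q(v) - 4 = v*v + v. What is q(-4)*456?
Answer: 7296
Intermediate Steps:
q(v) = 4 + v + v**2 (q(v) = 4 + (v*v + v) = 4 + (v**2 + v) = 4 + (v + v**2) = 4 + v + v**2)
q(-4)*456 = (4 - 4 + (-4)**2)*456 = (4 - 4 + 16)*456 = 16*456 = 7296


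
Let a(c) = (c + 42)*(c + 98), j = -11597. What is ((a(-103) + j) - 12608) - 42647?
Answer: -66547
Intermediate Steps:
a(c) = (42 + c)*(98 + c)
((a(-103) + j) - 12608) - 42647 = (((4116 + (-103)**2 + 140*(-103)) - 11597) - 12608) - 42647 = (((4116 + 10609 - 14420) - 11597) - 12608) - 42647 = ((305 - 11597) - 12608) - 42647 = (-11292 - 12608) - 42647 = -23900 - 42647 = -66547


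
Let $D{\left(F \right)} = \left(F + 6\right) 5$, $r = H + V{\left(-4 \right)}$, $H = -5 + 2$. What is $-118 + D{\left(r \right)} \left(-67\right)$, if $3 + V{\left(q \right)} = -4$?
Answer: $1222$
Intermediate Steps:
$H = -3$
$V{\left(q \right)} = -7$ ($V{\left(q \right)} = -3 - 4 = -7$)
$r = -10$ ($r = -3 - 7 = -10$)
$D{\left(F \right)} = 30 + 5 F$ ($D{\left(F \right)} = \left(6 + F\right) 5 = 30 + 5 F$)
$-118 + D{\left(r \right)} \left(-67\right) = -118 + \left(30 + 5 \left(-10\right)\right) \left(-67\right) = -118 + \left(30 - 50\right) \left(-67\right) = -118 - -1340 = -118 + 1340 = 1222$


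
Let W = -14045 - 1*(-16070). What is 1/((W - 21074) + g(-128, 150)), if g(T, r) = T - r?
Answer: -1/19327 ≈ -5.1741e-5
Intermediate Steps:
W = 2025 (W = -14045 + 16070 = 2025)
1/((W - 21074) + g(-128, 150)) = 1/((2025 - 21074) + (-128 - 1*150)) = 1/(-19049 + (-128 - 150)) = 1/(-19049 - 278) = 1/(-19327) = -1/19327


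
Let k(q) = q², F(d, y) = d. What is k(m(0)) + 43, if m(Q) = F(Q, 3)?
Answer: 43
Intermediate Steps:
m(Q) = Q
k(m(0)) + 43 = 0² + 43 = 0 + 43 = 43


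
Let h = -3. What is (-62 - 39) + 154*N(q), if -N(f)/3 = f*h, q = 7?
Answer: 9601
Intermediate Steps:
N(f) = 9*f (N(f) = -3*f*(-3) = -(-9)*f = 9*f)
(-62 - 39) + 154*N(q) = (-62 - 39) + 154*(9*7) = -101 + 154*63 = -101 + 9702 = 9601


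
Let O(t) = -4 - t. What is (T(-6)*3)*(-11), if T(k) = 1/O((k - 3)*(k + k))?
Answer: 33/112 ≈ 0.29464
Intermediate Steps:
T(k) = 1/(-4 - 2*k*(-3 + k)) (T(k) = 1/(-4 - (k - 3)*(k + k)) = 1/(-4 - (-3 + k)*2*k) = 1/(-4 - 2*k*(-3 + k)))
(T(-6)*3)*(-11) = (-1/(4 + 2*(-6)*(-3 - 6))*3)*(-11) = (-1/(4 + 2*(-6)*(-9))*3)*(-11) = (-1/(4 + 108)*3)*(-11) = (-1/112*3)*(-11) = (-1*1/112*3)*(-11) = -1/112*3*(-11) = -3/112*(-11) = 33/112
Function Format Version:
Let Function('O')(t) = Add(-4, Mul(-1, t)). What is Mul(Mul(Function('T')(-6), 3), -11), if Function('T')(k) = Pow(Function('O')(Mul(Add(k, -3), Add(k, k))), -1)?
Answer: Rational(33, 112) ≈ 0.29464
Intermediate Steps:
Function('T')(k) = Pow(Add(-4, Mul(-2, k, Add(-3, k))), -1) (Function('T')(k) = Pow(Add(-4, Mul(-1, Mul(Add(k, -3), Add(k, k)))), -1) = Pow(Add(-4, Mul(-1, Mul(Add(-3, k), Mul(2, k)))), -1) = Pow(Add(-4, Mul(-1, Mul(2, k, Add(-3, k)))), -1) = Pow(Add(-4, Mul(-2, k, Add(-3, k))), -1))
Mul(Mul(Function('T')(-6), 3), -11) = Mul(Mul(Mul(-1, Pow(Add(4, Mul(2, -6, Add(-3, -6))), -1)), 3), -11) = Mul(Mul(Mul(-1, Pow(Add(4, Mul(2, -6, -9)), -1)), 3), -11) = Mul(Mul(Mul(-1, Pow(Add(4, 108), -1)), 3), -11) = Mul(Mul(Mul(-1, Pow(112, -1)), 3), -11) = Mul(Mul(Mul(-1, Rational(1, 112)), 3), -11) = Mul(Mul(Rational(-1, 112), 3), -11) = Mul(Rational(-3, 112), -11) = Rational(33, 112)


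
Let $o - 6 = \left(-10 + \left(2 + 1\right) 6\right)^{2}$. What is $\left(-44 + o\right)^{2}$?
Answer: $676$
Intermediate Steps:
$o = 70$ ($o = 6 + \left(-10 + \left(2 + 1\right) 6\right)^{2} = 6 + \left(-10 + 3 \cdot 6\right)^{2} = 6 + \left(-10 + 18\right)^{2} = 6 + 8^{2} = 6 + 64 = 70$)
$\left(-44 + o\right)^{2} = \left(-44 + 70\right)^{2} = 26^{2} = 676$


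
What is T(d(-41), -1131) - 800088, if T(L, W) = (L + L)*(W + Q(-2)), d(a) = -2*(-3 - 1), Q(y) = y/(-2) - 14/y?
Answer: -818056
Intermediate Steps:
Q(y) = -14/y - y/2 (Q(y) = y*(-½) - 14/y = -y/2 - 14/y = -14/y - y/2)
d(a) = 8 (d(a) = -2*(-4) = 8)
T(L, W) = 2*L*(8 + W) (T(L, W) = (L + L)*(W + (-14/(-2) - ½*(-2))) = (2*L)*(W + (-14*(-½) + 1)) = (2*L)*(W + (7 + 1)) = (2*L)*(W + 8) = (2*L)*(8 + W) = 2*L*(8 + W))
T(d(-41), -1131) - 800088 = 2*8*(8 - 1131) - 800088 = 2*8*(-1123) - 800088 = -17968 - 800088 = -818056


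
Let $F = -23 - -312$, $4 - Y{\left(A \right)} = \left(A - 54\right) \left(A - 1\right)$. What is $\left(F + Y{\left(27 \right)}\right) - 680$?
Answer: $315$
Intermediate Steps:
$Y{\left(A \right)} = 4 - \left(-1 + A\right) \left(-54 + A\right)$ ($Y{\left(A \right)} = 4 - \left(A - 54\right) \left(A - 1\right) = 4 - \left(-54 + A\right) \left(-1 + A\right) = 4 - \left(-1 + A\right) \left(-54 + A\right)$)
$F = 289$ ($F = -23 + 312 = 289$)
$\left(F + Y{\left(27 \right)}\right) - 680 = \left(289 - -706\right) - 680 = \left(289 + 706\right) - 680 = 995 - 680 = 315$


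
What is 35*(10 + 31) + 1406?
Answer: 2841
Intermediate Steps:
35*(10 + 31) + 1406 = 35*41 + 1406 = 1435 + 1406 = 2841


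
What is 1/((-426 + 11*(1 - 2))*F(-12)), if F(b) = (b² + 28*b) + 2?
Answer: 1/83030 ≈ 1.2044e-5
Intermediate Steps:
F(b) = 2 + b² + 28*b
1/((-426 + 11*(1 - 2))*F(-12)) = 1/((-426 + 11*(1 - 2))*(2 + (-12)² + 28*(-12))) = 1/((-426 + 11*(-1))*(2 + 144 - 336)) = 1/(-426 - 11*(-190)) = -1/190/(-437) = -1/437*(-1/190) = 1/83030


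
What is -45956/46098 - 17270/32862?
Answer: -192193211/126239373 ≈ -1.5225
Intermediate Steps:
-45956/46098 - 17270/32862 = -45956*1/46098 - 17270*1/32862 = -22978/23049 - 8635/16431 = -192193211/126239373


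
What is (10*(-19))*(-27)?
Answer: 5130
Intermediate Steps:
(10*(-19))*(-27) = -190*(-27) = 5130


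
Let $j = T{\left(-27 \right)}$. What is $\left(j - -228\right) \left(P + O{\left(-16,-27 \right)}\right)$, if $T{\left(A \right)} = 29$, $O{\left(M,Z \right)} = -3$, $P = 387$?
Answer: $98688$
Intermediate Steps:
$j = 29$
$\left(j - -228\right) \left(P + O{\left(-16,-27 \right)}\right) = \left(29 - -228\right) \left(387 - 3\right) = \left(29 + 228\right) 384 = 257 \cdot 384 = 98688$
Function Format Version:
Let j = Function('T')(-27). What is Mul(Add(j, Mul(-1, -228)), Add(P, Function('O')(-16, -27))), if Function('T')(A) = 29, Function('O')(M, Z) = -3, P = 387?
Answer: 98688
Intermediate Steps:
j = 29
Mul(Add(j, Mul(-1, -228)), Add(P, Function('O')(-16, -27))) = Mul(Add(29, Mul(-1, -228)), Add(387, -3)) = Mul(Add(29, 228), 384) = Mul(257, 384) = 98688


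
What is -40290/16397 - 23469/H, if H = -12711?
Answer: -2233421/3656531 ≈ -0.61080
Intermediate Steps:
-40290/16397 - 23469/H = -40290/16397 - 23469/(-12711) = -40290*1/16397 - 23469*(-1/12711) = -40290/16397 + 7823/4237 = -2233421/3656531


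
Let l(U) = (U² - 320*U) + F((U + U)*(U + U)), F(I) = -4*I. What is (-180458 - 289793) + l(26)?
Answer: -488711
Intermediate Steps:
l(U) = -320*U - 15*U² (l(U) = (U² - 320*U) - 4*(U + U)*(U + U) = (U² - 320*U) - 4*2*U*2*U = (U² - 320*U) - 16*U² = -320*U - 15*U²)
(-180458 - 289793) + l(26) = (-180458 - 289793) + 5*26*(-64 - 3*26) = -470251 + 5*26*(-64 - 78) = -470251 + 5*26*(-142) = -470251 - 18460 = -488711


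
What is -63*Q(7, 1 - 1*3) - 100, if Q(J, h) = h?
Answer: 26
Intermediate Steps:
-63*Q(7, 1 - 1*3) - 100 = -63*(1 - 1*3) - 100 = -63*(1 - 3) - 100 = -63*(-2) - 100 = 126 - 100 = 26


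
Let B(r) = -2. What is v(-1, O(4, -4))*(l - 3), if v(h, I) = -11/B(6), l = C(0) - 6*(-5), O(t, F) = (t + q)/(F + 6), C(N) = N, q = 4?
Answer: 297/2 ≈ 148.50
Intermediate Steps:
O(t, F) = (4 + t)/(6 + F) (O(t, F) = (t + 4)/(F + 6) = (4 + t)/(6 + F))
l = 30 (l = 0 - 6*(-5) = 0 + 30 = 30)
v(h, I) = 11/2 (v(h, I) = -11/(-2) = -11*(-½) = 11/2)
v(-1, O(4, -4))*(l - 3) = 11*(30 - 3)/2 = (11/2)*27 = 297/2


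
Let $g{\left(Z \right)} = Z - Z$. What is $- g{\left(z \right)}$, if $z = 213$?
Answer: $0$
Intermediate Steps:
$g{\left(Z \right)} = 0$
$- g{\left(z \right)} = \left(-1\right) 0 = 0$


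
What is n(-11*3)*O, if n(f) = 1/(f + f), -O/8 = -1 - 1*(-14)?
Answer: 52/33 ≈ 1.5758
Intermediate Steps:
O = -104 (O = -8*(-1 - 1*(-14)) = -8*(-1 + 14) = -8*13 = -104)
n(f) = 1/(2*f)
n(-11*3)*O = (1/(2*((-11*3))))*(-104) = ((1/2)/(-33))*(-104) = ((1/2)*(-1/33))*(-104) = -1/66*(-104) = 52/33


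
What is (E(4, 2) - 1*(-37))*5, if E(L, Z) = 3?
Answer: 200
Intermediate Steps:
(E(4, 2) - 1*(-37))*5 = (3 - 1*(-37))*5 = (3 + 37)*5 = 40*5 = 200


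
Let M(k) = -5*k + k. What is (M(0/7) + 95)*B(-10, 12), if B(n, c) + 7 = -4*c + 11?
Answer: -4180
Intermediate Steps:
B(n, c) = 4 - 4*c (B(n, c) = -7 + (-4*c + 11) = -7 + (11 - 4*c) = 4 - 4*c)
M(k) = -4*k
(M(0/7) + 95)*B(-10, 12) = (-0/7 + 95)*(4 - 4*12) = (-0/7 + 95)*(4 - 48) = (-4*0 + 95)*(-44) = (0 + 95)*(-44) = 95*(-44) = -4180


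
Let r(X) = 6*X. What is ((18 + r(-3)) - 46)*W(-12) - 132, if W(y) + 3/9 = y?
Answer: 1306/3 ≈ 435.33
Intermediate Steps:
W(y) = -⅓ + y
((18 + r(-3)) - 46)*W(-12) - 132 = ((18 + 6*(-3)) - 46)*(-⅓ - 12) - 132 = ((18 - 18) - 46)*(-37/3) - 132 = (0 - 46)*(-37/3) - 132 = -46*(-37/3) - 132 = 1702/3 - 132 = 1306/3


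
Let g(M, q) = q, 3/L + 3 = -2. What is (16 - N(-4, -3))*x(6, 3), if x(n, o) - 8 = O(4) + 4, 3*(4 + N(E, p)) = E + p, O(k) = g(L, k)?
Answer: 1072/3 ≈ 357.33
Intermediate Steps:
L = -⅗ (L = 3/(-3 - 2) = 3/(-5) = 3*(-⅕) = -⅗ ≈ -0.60000)
O(k) = k
N(E, p) = -4 + E/3 + p/3 (N(E, p) = -4 + (E + p)/3 = -4 + (E/3 + p/3) = -4 + E/3 + p/3)
x(n, o) = 16 (x(n, o) = 8 + (4 + 4) = 8 + 8 = 16)
(16 - N(-4, -3))*x(6, 3) = (16 - (-4 + (⅓)*(-4) + (⅓)*(-3)))*16 = (16 - (-4 - 4/3 - 1))*16 = (16 - 1*(-19/3))*16 = (16 + 19/3)*16 = (67/3)*16 = 1072/3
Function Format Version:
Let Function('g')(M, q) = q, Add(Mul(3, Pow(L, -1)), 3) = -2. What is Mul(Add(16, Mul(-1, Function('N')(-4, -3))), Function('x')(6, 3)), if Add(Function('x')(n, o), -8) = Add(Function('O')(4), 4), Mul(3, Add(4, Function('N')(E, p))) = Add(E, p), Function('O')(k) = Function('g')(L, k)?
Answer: Rational(1072, 3) ≈ 357.33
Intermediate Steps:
L = Rational(-3, 5) (L = Mul(3, Pow(Add(-3, -2), -1)) = Mul(3, Pow(-5, -1)) = Mul(3, Rational(-1, 5)) = Rational(-3, 5) ≈ -0.60000)
Function('O')(k) = k
Function('N')(E, p) = Add(-4, Mul(Rational(1, 3), E), Mul(Rational(1, 3), p)) (Function('N')(E, p) = Add(-4, Mul(Rational(1, 3), Add(E, p))) = Add(-4, Add(Mul(Rational(1, 3), E), Mul(Rational(1, 3), p))) = Add(-4, Mul(Rational(1, 3), E), Mul(Rational(1, 3), p)))
Function('x')(n, o) = 16 (Function('x')(n, o) = Add(8, Add(4, 4)) = Add(8, 8) = 16)
Mul(Add(16, Mul(-1, Function('N')(-4, -3))), Function('x')(6, 3)) = Mul(Add(16, Mul(-1, Add(-4, Mul(Rational(1, 3), -4), Mul(Rational(1, 3), -3)))), 16) = Mul(Add(16, Mul(-1, Add(-4, Rational(-4, 3), -1))), 16) = Mul(Add(16, Mul(-1, Rational(-19, 3))), 16) = Mul(Add(16, Rational(19, 3)), 16) = Mul(Rational(67, 3), 16) = Rational(1072, 3)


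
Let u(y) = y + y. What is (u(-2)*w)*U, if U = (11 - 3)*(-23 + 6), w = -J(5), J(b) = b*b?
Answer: -13600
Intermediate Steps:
J(b) = b**2
u(y) = 2*y
w = -25 (w = -1*5**2 = -1*25 = -25)
U = -136 (U = 8*(-17) = -136)
(u(-2)*w)*U = ((2*(-2))*(-25))*(-136) = -4*(-25)*(-136) = 100*(-136) = -13600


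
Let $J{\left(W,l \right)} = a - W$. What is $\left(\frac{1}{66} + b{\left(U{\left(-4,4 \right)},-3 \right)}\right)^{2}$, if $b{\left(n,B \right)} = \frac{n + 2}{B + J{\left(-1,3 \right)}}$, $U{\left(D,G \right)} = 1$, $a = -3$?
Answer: $\frac{37249}{108900} \approx 0.34205$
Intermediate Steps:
$J{\left(W,l \right)} = -3 - W$
$b{\left(n,B \right)} = \frac{2 + n}{-2 + B}$ ($b{\left(n,B \right)} = \frac{n + 2}{B - 2} = \frac{2 + n}{B + \left(-3 + 1\right)} = \frac{2 + n}{B - 2} = \frac{2 + n}{-2 + B}$)
$\left(\frac{1}{66} + b{\left(U{\left(-4,4 \right)},-3 \right)}\right)^{2} = \left(\frac{1}{66} + \frac{2 + 1}{-2 - 3}\right)^{2} = \left(\frac{1}{66} + \frac{1}{-5} \cdot 3\right)^{2} = \left(\frac{1}{66} - \frac{3}{5}\right)^{2} = \left(- \frac{193}{330}\right)^{2} = \frac{37249}{108900}$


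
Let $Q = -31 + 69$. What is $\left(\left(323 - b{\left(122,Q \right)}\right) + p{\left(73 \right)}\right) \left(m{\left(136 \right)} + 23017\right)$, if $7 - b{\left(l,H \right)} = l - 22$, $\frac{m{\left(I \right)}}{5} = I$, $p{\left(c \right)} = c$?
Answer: $11587833$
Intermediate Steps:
$Q = 38$
$m{\left(I \right)} = 5 I$
$b{\left(l,H \right)} = 29 - l$ ($b{\left(l,H \right)} = 7 - \left(l - 22\right) = 7 - \left(-22 + l\right) = 29 - l$)
$\left(\left(323 - b{\left(122,Q \right)}\right) + p{\left(73 \right)}\right) \left(m{\left(136 \right)} + 23017\right) = \left(\left(323 - \left(29 - 122\right)\right) + 73\right) \left(5 \cdot 136 + 23017\right) = \left(\left(323 - \left(29 - 122\right)\right) + 73\right) \left(680 + 23017\right) = \left(\left(323 - -93\right) + 73\right) 23697 = \left(\left(323 + 93\right) + 73\right) 23697 = \left(416 + 73\right) 23697 = 489 \cdot 23697 = 11587833$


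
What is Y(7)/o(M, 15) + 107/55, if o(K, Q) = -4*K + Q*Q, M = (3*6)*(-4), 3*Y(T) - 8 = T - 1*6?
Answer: 18352/9405 ≈ 1.9513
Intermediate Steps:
Y(T) = 2/3 + T/3 (Y(T) = 8/3 + (T - 1*6)/3 = 8/3 + (T - 6)/3 = 8/3 + (-6 + T)/3 = 8/3 + (-2 + T/3) = 2/3 + T/3)
M = -72 (M = 18*(-4) = -72)
o(K, Q) = Q**2 - 4*K (o(K, Q) = -4*K + Q**2 = Q**2 - 4*K)
Y(7)/o(M, 15) + 107/55 = (2/3 + (1/3)*7)/(15**2 - 4*(-72)) + 107/55 = (2/3 + 7/3)/(225 + 288) + 107*(1/55) = 3/513 + 107/55 = 3*(1/513) + 107/55 = 1/171 + 107/55 = 18352/9405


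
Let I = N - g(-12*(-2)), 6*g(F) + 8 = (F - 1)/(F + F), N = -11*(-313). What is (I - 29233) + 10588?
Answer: -4377815/288 ≈ -15201.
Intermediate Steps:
N = 3443
g(F) = -4/3 + (-1 + F)/(12*F) (g(F) = -4/3 + ((F - 1)/(F + F))/6 = -4/3 + ((-1 + F)/((2*F)))/6 = -4/3 + ((-1 + F)*(1/(2*F)))/6 = -4/3 + ((-1 + F)/(2*F))/6 = -4/3 + (-1 + F)/(12*F))
I = 991945/288 (I = 3443 - (-1 - (-180)*(-2))/(12*((-12*(-2)))) = 3443 - (-1 - 15*24)/(12*24) = 3443 - (-1 - 360)/(12*24) = 3443 - (-361)/(12*24) = 3443 - 1*(-361/288) = 3443 + 361/288 = 991945/288 ≈ 3444.3)
(I - 29233) + 10588 = (991945/288 - 29233) + 10588 = -7427159/288 + 10588 = -4377815/288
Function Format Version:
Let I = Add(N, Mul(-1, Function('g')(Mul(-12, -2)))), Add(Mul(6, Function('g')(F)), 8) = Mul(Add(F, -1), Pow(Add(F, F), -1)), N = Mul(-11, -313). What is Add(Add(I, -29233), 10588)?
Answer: Rational(-4377815, 288) ≈ -15201.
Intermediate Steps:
N = 3443
Function('g')(F) = Add(Rational(-4, 3), Mul(Rational(1, 12), Pow(F, -1), Add(-1, F))) (Function('g')(F) = Add(Rational(-4, 3), Mul(Rational(1, 6), Mul(Add(F, -1), Pow(Add(F, F), -1)))) = Add(Rational(-4, 3), Mul(Rational(1, 6), Mul(Add(-1, F), Pow(Mul(2, F), -1)))) = Add(Rational(-4, 3), Mul(Rational(1, 6), Mul(Add(-1, F), Mul(Rational(1, 2), Pow(F, -1))))) = Add(Rational(-4, 3), Mul(Rational(1, 6), Mul(Rational(1, 2), Pow(F, -1), Add(-1, F)))) = Add(Rational(-4, 3), Mul(Rational(1, 12), Pow(F, -1), Add(-1, F))))
I = Rational(991945, 288) (I = Add(3443, Mul(-1, Mul(Rational(1, 12), Pow(Mul(-12, -2), -1), Add(-1, Mul(-15, Mul(-12, -2)))))) = Add(3443, Mul(-1, Mul(Rational(1, 12), Pow(24, -1), Add(-1, Mul(-15, 24))))) = Add(3443, Mul(-1, Mul(Rational(1, 12), Rational(1, 24), Add(-1, -360)))) = Add(3443, Mul(-1, Mul(Rational(1, 12), Rational(1, 24), -361))) = Add(3443, Mul(-1, Rational(-361, 288))) = Add(3443, Rational(361, 288)) = Rational(991945, 288) ≈ 3444.3)
Add(Add(I, -29233), 10588) = Add(Add(Rational(991945, 288), -29233), 10588) = Add(Rational(-7427159, 288), 10588) = Rational(-4377815, 288)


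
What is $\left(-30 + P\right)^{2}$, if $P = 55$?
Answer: $625$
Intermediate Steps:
$\left(-30 + P\right)^{2} = \left(-30 + 55\right)^{2} = 25^{2} = 625$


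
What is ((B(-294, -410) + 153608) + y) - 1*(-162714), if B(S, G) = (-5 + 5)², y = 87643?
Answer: 403965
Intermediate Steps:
B(S, G) = 0 (B(S, G) = 0² = 0)
((B(-294, -410) + 153608) + y) - 1*(-162714) = ((0 + 153608) + 87643) - 1*(-162714) = (153608 + 87643) + 162714 = 241251 + 162714 = 403965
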